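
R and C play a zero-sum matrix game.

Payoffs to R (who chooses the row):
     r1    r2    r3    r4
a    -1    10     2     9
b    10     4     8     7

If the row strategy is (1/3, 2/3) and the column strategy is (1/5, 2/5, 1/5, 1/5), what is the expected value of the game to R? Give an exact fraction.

32/5

Against (1/5, 2/5, 1/5, 1/5), each row's expected payoff is a: 6; b: 33/5.
Taking the (1/3, 2/3)-weighted average: (1/3)·(6) + (2/3)·(33/5) = 32/5.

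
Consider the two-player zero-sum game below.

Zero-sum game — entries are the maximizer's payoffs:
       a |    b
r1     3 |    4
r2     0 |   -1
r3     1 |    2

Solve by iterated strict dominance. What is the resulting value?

Row r3 is strictly dominated by row r1 (3>1, 4>2); eliminate r3.
Row r2 is strictly dominated by row r1 (3>0, 4>-1); eliminate r2.
Column b is strictly dominated by a for the minimizer (3<4); eliminate b.
Only (r1, a) remains, with payoff 3.

3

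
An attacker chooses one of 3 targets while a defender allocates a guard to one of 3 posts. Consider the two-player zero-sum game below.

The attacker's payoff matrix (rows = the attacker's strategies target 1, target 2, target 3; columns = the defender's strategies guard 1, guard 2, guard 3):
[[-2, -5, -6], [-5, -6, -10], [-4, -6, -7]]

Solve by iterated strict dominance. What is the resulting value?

-6

Row target 2 is strictly dominated by row target 1 (-2>-5, -5>-6, -6>-10); eliminate target 2.
Row target 3 is strictly dominated by row target 1 (-2>-4, -5>-6, -6>-7); eliminate target 3.
Column guard 1 is strictly dominated by guard 2 for the defender (-5<-2); eliminate guard 1.
Column guard 2 is strictly dominated by guard 3 for the defender (-6<-5); eliminate guard 2.
Only (target 1, guard 3) remains, with payoff -6.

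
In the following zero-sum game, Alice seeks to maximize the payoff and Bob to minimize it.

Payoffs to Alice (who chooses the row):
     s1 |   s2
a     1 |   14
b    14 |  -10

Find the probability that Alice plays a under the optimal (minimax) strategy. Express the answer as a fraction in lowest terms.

Row minima are 1 and -10, so Alice's maximin is 1; column maxima are 14 and 14, so Bob's minimax is 14. These differ, so the equilibrium is in mixed strategies.
Let Alice play a with probability p. Bob is indifferent when p + 14(1−p) = 14p − 10(1−p), giving p = 24/37.

24/37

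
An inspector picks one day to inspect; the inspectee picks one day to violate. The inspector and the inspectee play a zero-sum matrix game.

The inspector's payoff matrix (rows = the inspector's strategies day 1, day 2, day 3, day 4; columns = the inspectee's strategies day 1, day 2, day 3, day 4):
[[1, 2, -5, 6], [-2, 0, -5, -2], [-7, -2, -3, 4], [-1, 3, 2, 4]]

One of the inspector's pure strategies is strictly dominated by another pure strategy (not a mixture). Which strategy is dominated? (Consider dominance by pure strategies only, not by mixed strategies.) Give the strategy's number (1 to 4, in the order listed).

Compare day 2 with day 4: -1 > -2, 3 > 0, 2 > -5, 4 > -2.
So day 4 strictly dominates day 2 for the inspector; day 2 is strictly dominated.

2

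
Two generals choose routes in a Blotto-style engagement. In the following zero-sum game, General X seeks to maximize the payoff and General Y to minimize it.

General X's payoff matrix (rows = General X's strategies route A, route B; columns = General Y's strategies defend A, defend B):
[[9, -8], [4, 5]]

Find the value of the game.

Row minima are -8 and 4, so General X's maximin is 4; column maxima are 9 and 5, so General Y's minimax is 5. These differ, so the equilibrium is in mixed strategies.
Let General X play route A with probability p. General Y is indifferent when 9p + 4(1−p) = −8p + 5(1−p), giving p = 1/18.
Let General Y play defend A with probability q. General X is indifferent when 9q − 8(1−q) = 4q + 5(1−q), giving q = 13/18.
The value is 9·(13/18) + (-8)·(5/18) = 77/18.

77/18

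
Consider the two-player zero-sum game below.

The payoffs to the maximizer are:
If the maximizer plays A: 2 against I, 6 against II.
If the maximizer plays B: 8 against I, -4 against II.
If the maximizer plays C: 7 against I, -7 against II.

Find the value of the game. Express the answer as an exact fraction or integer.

Row C is strictly dominated by row B, so the maximizer never plays it.
The remaining 2×2 game on (A, B) × (I, II) has no saddle point. Let the maximizer play A with probability p; indifference gives 2p + 8(1−p) = 6p − 4(1−p), so p = 3/4.
Similarly the minimizer's optimal q on I is 5/8, and the value is 2·(5/8) + (6)·(3/8) = 7/2.

7/2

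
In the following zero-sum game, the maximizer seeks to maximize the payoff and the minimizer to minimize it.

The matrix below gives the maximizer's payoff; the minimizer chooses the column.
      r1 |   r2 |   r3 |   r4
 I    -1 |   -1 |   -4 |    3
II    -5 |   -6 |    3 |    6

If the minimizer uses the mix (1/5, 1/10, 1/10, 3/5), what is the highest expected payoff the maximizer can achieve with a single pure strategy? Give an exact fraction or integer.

I: (-1)·(1/5) + (-1)·(1/10) + (-4)·(1/10) + (3)·(3/5) = 11/10.
II: (-5)·(1/5) + (-6)·(1/10) + (3)·(1/10) + (6)·(3/5) = 23/10.
The best pure response is II with expected payoff 23/10.

23/10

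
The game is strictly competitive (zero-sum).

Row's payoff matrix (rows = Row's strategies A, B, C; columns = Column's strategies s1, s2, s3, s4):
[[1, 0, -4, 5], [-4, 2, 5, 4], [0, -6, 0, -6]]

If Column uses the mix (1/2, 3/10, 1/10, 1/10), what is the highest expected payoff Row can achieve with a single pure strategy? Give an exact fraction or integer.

3/5

A: (1)·(1/2) + (0)·(3/10) + (-4)·(1/10) + (5)·(1/10) = 3/5.
B: (-4)·(1/2) + (2)·(3/10) + (5)·(1/10) + (4)·(1/10) = -1/2.
C: (0)·(1/2) + (-6)·(3/10) + (0)·(1/10) + (-6)·(1/10) = -12/5.
The best pure response is A with expected payoff 3/5.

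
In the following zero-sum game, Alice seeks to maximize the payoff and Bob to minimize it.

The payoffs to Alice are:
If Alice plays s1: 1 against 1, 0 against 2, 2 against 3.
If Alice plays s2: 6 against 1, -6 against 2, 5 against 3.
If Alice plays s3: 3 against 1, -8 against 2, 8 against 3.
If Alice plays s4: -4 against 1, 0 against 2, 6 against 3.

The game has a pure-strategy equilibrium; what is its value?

0

Row minima: 0, -6, -8, -4 → Alice's maximin is 0.
Column maxima: 6, 0, 8 → Bob's minimax is 0.
They coincide at (s1, 2), so the value is 0.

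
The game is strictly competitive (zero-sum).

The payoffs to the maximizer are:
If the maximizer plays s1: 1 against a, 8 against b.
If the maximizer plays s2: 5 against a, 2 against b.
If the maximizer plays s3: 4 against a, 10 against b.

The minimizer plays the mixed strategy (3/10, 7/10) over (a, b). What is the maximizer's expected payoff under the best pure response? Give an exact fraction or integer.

s1: (1)·(3/10) + (8)·(7/10) = 59/10.
s2: (5)·(3/10) + (2)·(7/10) = 29/10.
s3: (4)·(3/10) + (10)·(7/10) = 41/5.
The best pure response is s3 with expected payoff 41/5.

41/5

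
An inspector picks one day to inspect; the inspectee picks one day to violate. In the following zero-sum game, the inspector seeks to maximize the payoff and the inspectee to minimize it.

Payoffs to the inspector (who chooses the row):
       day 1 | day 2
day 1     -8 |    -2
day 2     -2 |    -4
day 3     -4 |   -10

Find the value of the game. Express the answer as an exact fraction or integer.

-7/2

Row day 3 is strictly dominated by row day 2, so the inspector never plays it.
The remaining 2×2 game on (day 1, day 2) × (day 1, day 2) has no saddle point. Let the inspector play day 1 with probability p; indifference gives −8p − 2(1−p) = −2p − 4(1−p), so p = 1/4.
Similarly the inspectee's optimal q on day 1 is 1/4, and the value is -8·(1/4) + (-2)·(3/4) = -7/2.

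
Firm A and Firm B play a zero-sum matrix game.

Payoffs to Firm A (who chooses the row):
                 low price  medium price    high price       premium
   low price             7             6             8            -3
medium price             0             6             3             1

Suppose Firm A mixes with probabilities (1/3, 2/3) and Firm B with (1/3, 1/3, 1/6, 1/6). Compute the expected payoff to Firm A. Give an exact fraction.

7/2

Against (1/3, 1/3, 1/6, 1/6), each row's expected payoff is low price: 31/6; medium price: 8/3.
Taking the (1/3, 2/3)-weighted average: (1/3)·(31/6) + (2/3)·(8/3) = 7/2.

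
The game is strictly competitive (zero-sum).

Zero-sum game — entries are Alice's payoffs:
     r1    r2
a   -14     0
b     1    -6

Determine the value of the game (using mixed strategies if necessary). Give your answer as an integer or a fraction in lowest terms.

Row minima are -14 and -6, so Alice's maximin is -6; column maxima are 1 and 0, so Bob's minimax is 0. These differ, so the equilibrium is in mixed strategies.
Let Alice play a with probability p. Bob is indifferent when −14p + (1−p) = −6(1−p), giving p = 1/3.
Let Bob play r1 with probability q. Alice is indifferent when −14q = q − 6(1−q), giving q = 2/7.
The value is -14·(2/7) + (0)·(5/7) = -4.

-4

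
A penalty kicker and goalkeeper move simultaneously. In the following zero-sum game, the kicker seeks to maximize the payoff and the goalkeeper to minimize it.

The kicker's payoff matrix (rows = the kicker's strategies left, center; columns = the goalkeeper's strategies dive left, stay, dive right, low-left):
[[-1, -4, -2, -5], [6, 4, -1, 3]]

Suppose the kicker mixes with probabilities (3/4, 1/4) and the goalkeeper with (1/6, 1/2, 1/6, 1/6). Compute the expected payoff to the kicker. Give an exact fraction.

-5/3

Against (1/6, 1/2, 1/6, 1/6), each row's expected payoff is left: -10/3; center: 10/3.
Taking the (3/4, 1/4)-weighted average: (3/4)·(-10/3) + (1/4)·(10/3) = -5/3.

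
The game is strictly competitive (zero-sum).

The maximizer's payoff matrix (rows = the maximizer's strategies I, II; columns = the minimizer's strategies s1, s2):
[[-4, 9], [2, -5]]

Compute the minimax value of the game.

Row minima are -4 and -5, so the maximizer's maximin is -4; column maxima are 2 and 9, so the minimizer's minimax is 2. These differ, so the equilibrium is in mixed strategies.
Let the maximizer play I with probability p. The minimizer is indifferent when −4p + 2(1−p) = 9p − 5(1−p), giving p = 7/20.
Let the minimizer play s1 with probability q. The maximizer is indifferent when −4q + 9(1−q) = 2q − 5(1−q), giving q = 7/10.
The value is -4·(7/10) + (9)·(3/10) = -1/10.

-1/10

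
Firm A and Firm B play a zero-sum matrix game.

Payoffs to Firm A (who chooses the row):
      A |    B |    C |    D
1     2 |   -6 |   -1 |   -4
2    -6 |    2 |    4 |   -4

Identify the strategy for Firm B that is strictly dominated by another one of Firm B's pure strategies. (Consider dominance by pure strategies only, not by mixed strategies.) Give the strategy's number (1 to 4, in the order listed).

3

Firm B prefers columns that give Firm A less. Compare C with B: -6 < -1, 2 < 4.
So B strictly dominates C for Firm B; C is strictly dominated.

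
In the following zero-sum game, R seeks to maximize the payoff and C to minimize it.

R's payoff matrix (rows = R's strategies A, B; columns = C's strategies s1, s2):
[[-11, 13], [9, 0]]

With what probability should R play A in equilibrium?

3/11

Row minima are -11 and 0, so R's maximin is 0; column maxima are 9 and 13, so C's minimax is 9. These differ, so the equilibrium is in mixed strategies.
Let R play A with probability p. C is indifferent when −11p + 9(1−p) = 13p, giving p = 3/11.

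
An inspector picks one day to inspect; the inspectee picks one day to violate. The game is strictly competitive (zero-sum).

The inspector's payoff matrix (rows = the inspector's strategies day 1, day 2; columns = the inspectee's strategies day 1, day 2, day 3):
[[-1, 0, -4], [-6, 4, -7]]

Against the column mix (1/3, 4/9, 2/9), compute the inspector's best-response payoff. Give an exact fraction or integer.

day 1: (-1)·(1/3) + (0)·(4/9) + (-4)·(2/9) = -11/9.
day 2: (-6)·(1/3) + (4)·(4/9) + (-7)·(2/9) = -16/9.
The best pure response is day 1 with expected payoff -11/9.

-11/9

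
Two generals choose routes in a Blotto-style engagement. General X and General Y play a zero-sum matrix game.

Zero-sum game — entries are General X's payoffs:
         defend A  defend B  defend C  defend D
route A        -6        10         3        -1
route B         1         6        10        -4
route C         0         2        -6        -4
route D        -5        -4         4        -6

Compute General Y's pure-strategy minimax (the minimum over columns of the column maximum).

-1

The worst case (largest entry) in each column is defend A: 1, defend B: 10, defend C: 10, defend D: -1.
The best (smallest) of these is -1.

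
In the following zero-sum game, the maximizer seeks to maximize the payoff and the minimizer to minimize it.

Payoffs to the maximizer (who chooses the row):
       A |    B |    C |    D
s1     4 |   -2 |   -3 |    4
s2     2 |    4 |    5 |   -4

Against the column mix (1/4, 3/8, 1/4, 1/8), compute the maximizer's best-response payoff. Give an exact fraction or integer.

s1: (4)·(1/4) + (-2)·(3/8) + (-3)·(1/4) + (4)·(1/8) = 0.
s2: (2)·(1/4) + (4)·(3/8) + (5)·(1/4) + (-4)·(1/8) = 11/4.
The best pure response is s2 with expected payoff 11/4.

11/4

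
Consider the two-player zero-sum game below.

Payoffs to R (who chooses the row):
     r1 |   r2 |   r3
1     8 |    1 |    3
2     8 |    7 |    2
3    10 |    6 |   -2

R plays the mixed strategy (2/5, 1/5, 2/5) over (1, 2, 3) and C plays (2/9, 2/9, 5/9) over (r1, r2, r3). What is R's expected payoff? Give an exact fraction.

10/3

Against (2/9, 2/9, 5/9), each row's expected payoff is 1: 11/3; 2: 40/9; 3: 22/9.
Taking the (2/5, 1/5, 2/5)-weighted average: (2/5)·(11/3) + (1/5)·(40/9) + (2/5)·(22/9) = 10/3.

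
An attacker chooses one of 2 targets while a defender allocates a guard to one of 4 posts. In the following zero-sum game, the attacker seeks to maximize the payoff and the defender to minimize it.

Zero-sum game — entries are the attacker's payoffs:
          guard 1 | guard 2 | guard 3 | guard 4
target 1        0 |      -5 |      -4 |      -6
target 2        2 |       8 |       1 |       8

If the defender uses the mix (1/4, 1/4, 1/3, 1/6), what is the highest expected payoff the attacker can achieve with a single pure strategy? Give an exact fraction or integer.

target 1: (0)·(1/4) + (-5)·(1/4) + (-4)·(1/3) + (-6)·(1/6) = -43/12.
target 2: (2)·(1/4) + (8)·(1/4) + (1)·(1/3) + (8)·(1/6) = 25/6.
The best pure response is target 2 with expected payoff 25/6.

25/6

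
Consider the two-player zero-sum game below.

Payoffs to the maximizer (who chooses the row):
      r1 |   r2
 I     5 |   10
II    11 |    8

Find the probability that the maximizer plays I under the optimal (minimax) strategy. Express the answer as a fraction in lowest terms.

3/8

Row minima are 5 and 8, so the maximizer's maximin is 8; column maxima are 11 and 10, so the minimizer's minimax is 10. These differ, so the equilibrium is in mixed strategies.
Let the maximizer play I with probability p. The minimizer is indifferent when 5p + 11(1−p) = 10p + 8(1−p), giving p = 3/8.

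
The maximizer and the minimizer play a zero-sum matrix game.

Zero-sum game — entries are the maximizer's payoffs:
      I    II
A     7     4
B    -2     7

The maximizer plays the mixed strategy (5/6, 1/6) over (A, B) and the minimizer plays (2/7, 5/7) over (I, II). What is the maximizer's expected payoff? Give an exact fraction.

67/14

Against (2/7, 5/7), each row's expected payoff is A: 34/7; B: 31/7.
Taking the (5/6, 1/6)-weighted average: (5/6)·(34/7) + (1/6)·(31/7) = 67/14.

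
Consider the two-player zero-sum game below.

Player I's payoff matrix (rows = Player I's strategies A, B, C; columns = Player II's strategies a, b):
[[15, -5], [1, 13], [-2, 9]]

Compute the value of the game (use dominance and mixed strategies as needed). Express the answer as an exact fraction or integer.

25/4

Row C is strictly dominated by row B, so Player I never plays it.
The remaining 2×2 game on (A, B) × (a, b) has no saddle point. Let Player I play A with probability p; indifference gives 15p + (1−p) = −5p + 13(1−p), so p = 3/8.
Similarly Player II's optimal q on a is 9/16, and the value is 15·(9/16) + (-5)·(7/16) = 25/4.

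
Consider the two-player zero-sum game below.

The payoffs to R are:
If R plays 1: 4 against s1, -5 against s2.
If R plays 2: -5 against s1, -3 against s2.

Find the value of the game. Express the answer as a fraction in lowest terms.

Row minima are -5 and -5, so R's maximin is -5; column maxima are 4 and -3, so C's minimax is -3. These differ, so the equilibrium is in mixed strategies.
Let R play 1 with probability p. C is indifferent when 4p − 5(1−p) = −5p − 3(1−p), giving p = 2/11.
Let C play s1 with probability q. R is indifferent when 4q − 5(1−q) = −5q − 3(1−q), giving q = 2/11.
The value is 4·(2/11) + (-5)·(9/11) = -37/11.

-37/11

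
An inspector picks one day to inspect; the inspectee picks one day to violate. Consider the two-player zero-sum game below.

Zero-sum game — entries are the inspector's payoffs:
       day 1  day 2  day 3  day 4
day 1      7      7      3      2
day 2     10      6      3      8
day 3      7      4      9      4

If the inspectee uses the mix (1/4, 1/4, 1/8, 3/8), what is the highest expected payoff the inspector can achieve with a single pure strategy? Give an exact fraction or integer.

59/8

day 1: (7)·(1/4) + (7)·(1/4) + (3)·(1/8) + (2)·(3/8) = 37/8.
day 2: (10)·(1/4) + (6)·(1/4) + (3)·(1/8) + (8)·(3/8) = 59/8.
day 3: (7)·(1/4) + (4)·(1/4) + (9)·(1/8) + (4)·(3/8) = 43/8.
The best pure response is day 2 with expected payoff 59/8.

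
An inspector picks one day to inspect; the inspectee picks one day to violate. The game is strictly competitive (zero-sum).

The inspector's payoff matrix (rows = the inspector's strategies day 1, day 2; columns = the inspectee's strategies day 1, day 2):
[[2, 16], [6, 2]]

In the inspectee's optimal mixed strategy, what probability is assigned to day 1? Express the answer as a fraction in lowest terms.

7/9

Row minima are 2 and 2, so the inspector's maximin is 2; column maxima are 6 and 16, so the inspectee's minimax is 6. These differ, so the equilibrium is in mixed strategies.
Let the inspectee play day 1 with probability q. The inspector is indifferent when 2q + 16(1−q) = 6q + 2(1−q), giving q = 7/9.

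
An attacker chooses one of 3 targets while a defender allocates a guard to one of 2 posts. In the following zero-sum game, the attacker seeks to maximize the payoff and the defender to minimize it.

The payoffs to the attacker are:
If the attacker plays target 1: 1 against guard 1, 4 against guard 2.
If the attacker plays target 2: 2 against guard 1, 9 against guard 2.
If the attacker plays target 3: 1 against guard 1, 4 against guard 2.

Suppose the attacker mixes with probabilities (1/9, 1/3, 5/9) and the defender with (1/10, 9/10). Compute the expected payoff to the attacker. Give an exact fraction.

Against (1/10, 9/10), each row's expected payoff is target 1: 37/10; target 2: 83/10; target 3: 37/10.
Taking the (1/9, 1/3, 5/9)-weighted average: (1/9)·(37/10) + (1/3)·(83/10) + (5/9)·(37/10) = 157/30.

157/30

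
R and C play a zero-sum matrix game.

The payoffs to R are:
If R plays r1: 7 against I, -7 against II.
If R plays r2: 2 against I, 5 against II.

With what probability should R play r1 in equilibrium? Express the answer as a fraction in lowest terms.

3/17

Row minima are -7 and 2, so R's maximin is 2; column maxima are 7 and 5, so C's minimax is 5. These differ, so the equilibrium is in mixed strategies.
Let R play r1 with probability p. C is indifferent when 7p + 2(1−p) = −7p + 5(1−p), giving p = 3/17.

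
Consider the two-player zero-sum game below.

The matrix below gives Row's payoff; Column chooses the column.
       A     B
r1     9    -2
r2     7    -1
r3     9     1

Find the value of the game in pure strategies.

1

Row minima: -2, -1, 1 → Row's maximin is 1.
Column maxima: 9, 1 → Column's minimax is 1.
They coincide at (r3, B), so the value is 1.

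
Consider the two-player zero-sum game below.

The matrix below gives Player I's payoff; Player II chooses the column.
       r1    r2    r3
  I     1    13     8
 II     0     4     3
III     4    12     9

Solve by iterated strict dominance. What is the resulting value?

4

Row II is strictly dominated by row I (1>0, 13>4, 8>3); eliminate II.
Column r3 is strictly dominated by r1 for Player II (1<8, 4<9); eliminate r3.
Column r2 is strictly dominated by r1 for Player II (1<13, 4<12); eliminate r2.
Row I is strictly dominated by row III (4>1); eliminate I.
Only (III, r1) remains, with payoff 4.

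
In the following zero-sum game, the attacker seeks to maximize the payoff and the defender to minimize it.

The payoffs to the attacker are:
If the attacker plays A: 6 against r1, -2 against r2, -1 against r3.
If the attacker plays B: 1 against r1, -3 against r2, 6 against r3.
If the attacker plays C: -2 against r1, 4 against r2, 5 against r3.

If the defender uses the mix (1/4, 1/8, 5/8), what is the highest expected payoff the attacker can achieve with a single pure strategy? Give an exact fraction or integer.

29/8

A: (6)·(1/4) + (-2)·(1/8) + (-1)·(5/8) = 5/8.
B: (1)·(1/4) + (-3)·(1/8) + (6)·(5/8) = 29/8.
C: (-2)·(1/4) + (4)·(1/8) + (5)·(5/8) = 25/8.
The best pure response is B with expected payoff 29/8.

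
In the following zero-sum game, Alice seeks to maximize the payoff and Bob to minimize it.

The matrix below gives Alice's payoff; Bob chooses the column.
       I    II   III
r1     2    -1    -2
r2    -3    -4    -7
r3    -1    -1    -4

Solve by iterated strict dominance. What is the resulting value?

Column I is strictly dominated by III for Bob (-2<2, -7<-3, -4<-1); eliminate I.
Row r2 is strictly dominated by row r1 (-1>-4, -2>-7); eliminate r2.
Column II is strictly dominated by III for Bob (-2<-1, -4<-1); eliminate II.
Row r3 is strictly dominated by row r1 (-2>-4); eliminate r3.
Only (r1, III) remains, with payoff -2.

-2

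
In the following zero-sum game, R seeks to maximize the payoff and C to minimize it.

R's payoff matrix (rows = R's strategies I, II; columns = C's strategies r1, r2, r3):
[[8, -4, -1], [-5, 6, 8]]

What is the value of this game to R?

28/23

Column r3 is strictly dominated by r2 for C (it gives R more in every row).
The remaining 2×2 game on (I, II) × (r1, r2) has no saddle point. Let R play I with probability p; indifference gives 8p − 5(1−p) = −4p + 6(1−p), so p = 11/23.
Similarly C's optimal q on r1 is 10/23, and the value is 8·(10/23) + (-4)·(13/23) = 28/23.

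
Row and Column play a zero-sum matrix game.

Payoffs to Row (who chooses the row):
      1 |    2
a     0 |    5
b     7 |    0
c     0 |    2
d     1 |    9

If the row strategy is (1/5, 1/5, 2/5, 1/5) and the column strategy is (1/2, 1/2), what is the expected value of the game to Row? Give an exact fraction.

13/5

Against (1/2, 1/2), each row's expected payoff is a: 5/2; b: 7/2; c: 1; d: 5.
Taking the (1/5, 1/5, 2/5, 1/5)-weighted average: (1/5)·(5/2) + (1/5)·(7/2) + (2/5)·(1) + (1/5)·(5) = 13/5.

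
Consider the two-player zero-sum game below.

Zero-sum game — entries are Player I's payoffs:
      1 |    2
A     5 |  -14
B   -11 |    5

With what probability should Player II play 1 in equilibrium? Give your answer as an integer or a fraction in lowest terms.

Row minima are -14 and -11, so Player I's maximin is -11; column maxima are 5 and 5, so Player II's minimax is 5. These differ, so the equilibrium is in mixed strategies.
Let Player II play 1 with probability q. Player I is indifferent when 5q − 14(1−q) = −11q + 5(1−q), giving q = 19/35.

19/35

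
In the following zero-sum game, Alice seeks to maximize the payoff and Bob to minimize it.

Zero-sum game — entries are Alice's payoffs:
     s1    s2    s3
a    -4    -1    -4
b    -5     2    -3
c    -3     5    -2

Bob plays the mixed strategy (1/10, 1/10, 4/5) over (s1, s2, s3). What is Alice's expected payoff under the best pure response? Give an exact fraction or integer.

-7/5

a: (-4)·(1/10) + (-1)·(1/10) + (-4)·(4/5) = -37/10.
b: (-5)·(1/10) + (2)·(1/10) + (-3)·(4/5) = -27/10.
c: (-3)·(1/10) + (5)·(1/10) + (-2)·(4/5) = -7/5.
The best pure response is c with expected payoff -7/5.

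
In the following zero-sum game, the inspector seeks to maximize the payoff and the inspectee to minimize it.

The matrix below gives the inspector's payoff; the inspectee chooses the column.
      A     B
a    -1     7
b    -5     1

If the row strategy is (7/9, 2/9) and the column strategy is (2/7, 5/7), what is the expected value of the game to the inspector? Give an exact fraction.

Against (2/7, 5/7), each row's expected payoff is a: 33/7; b: -5/7.
Taking the (7/9, 2/9)-weighted average: (7/9)·(33/7) + (2/9)·(-5/7) = 221/63.

221/63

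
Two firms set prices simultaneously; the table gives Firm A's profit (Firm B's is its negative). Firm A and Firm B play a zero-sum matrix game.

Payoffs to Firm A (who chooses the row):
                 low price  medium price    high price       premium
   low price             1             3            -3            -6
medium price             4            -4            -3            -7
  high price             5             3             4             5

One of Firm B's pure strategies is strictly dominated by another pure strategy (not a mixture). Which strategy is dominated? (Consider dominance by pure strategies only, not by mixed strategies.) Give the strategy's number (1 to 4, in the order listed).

1

Firm B prefers columns that give Firm A less. Compare low price with high price: -3 < 1, -3 < 4, 4 < 5.
So high price strictly dominates low price for Firm B; low price is strictly dominated.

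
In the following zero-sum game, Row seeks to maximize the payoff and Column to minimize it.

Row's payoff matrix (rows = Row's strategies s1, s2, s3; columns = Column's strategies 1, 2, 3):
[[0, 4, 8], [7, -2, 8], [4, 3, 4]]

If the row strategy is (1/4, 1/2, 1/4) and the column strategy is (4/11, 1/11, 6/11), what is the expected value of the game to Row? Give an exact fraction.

Against (4/11, 1/11, 6/11), each row's expected payoff is s1: 52/11; s2: 74/11; s3: 43/11.
Taking the (1/4, 1/2, 1/4)-weighted average: (1/4)·(52/11) + (1/2)·(74/11) + (1/4)·(43/11) = 243/44.

243/44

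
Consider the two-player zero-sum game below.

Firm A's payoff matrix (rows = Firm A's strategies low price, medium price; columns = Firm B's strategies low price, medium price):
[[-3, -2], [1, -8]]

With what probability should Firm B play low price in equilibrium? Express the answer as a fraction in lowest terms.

Row minima are -3 and -8, so Firm A's maximin is -3; column maxima are 1 and -2, so Firm B's minimax is -2. These differ, so the equilibrium is in mixed strategies.
Let Firm B play low price with probability q. Firm A is indifferent when −3q − 2(1−q) = q − 8(1−q), giving q = 3/5.

3/5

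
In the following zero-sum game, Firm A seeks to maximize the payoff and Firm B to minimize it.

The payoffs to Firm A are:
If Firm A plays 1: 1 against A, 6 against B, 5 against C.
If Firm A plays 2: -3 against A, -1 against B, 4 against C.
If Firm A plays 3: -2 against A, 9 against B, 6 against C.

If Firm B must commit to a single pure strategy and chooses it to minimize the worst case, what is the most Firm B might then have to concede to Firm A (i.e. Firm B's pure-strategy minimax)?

The worst case (largest entry) in each column is A: 1, B: 9, C: 6.
The best (smallest) of these is 1.

1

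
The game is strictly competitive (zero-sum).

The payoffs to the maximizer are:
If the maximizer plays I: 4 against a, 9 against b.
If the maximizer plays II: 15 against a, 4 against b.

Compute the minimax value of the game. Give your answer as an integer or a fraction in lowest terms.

119/16

Row minima are 4 and 4, so the maximizer's maximin is 4; column maxima are 15 and 9, so the minimizer's minimax is 9. These differ, so the equilibrium is in mixed strategies.
Let the maximizer play I with probability p. The minimizer is indifferent when 4p + 15(1−p) = 9p + 4(1−p), giving p = 11/16.
Let the minimizer play a with probability q. The maximizer is indifferent when 4q + 9(1−q) = 15q + 4(1−q), giving q = 5/16.
The value is 4·(5/16) + (9)·(11/16) = 119/16.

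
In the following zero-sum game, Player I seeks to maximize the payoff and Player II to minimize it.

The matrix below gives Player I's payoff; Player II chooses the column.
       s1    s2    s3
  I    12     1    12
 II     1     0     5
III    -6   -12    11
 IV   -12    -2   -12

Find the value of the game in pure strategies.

1

Row minima: 1, 0, -12, -12 → Player I's maximin is 1.
Column maxima: 12, 1, 12 → Player II's minimax is 1.
They coincide at (I, s2), so the value is 1.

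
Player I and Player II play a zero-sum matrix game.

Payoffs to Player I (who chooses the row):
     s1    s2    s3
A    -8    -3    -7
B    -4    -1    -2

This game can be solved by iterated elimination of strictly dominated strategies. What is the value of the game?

Row A is strictly dominated by row B (-4>-8, -1>-3, -2>-7); eliminate A.
Column s2 is strictly dominated by s1 for Player II (-4<-1); eliminate s2.
Column s3 is strictly dominated by s1 for Player II (-4<-2); eliminate s3.
Only (B, s1) remains, with payoff -4.

-4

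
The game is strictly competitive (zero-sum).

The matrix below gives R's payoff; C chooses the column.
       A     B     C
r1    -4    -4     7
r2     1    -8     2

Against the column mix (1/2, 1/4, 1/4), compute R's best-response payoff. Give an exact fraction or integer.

r1: (-4)·(1/2) + (-4)·(1/4) + (7)·(1/4) = -5/4.
r2: (1)·(1/2) + (-8)·(1/4) + (2)·(1/4) = -1.
The best pure response is r2 with expected payoff -1.

-1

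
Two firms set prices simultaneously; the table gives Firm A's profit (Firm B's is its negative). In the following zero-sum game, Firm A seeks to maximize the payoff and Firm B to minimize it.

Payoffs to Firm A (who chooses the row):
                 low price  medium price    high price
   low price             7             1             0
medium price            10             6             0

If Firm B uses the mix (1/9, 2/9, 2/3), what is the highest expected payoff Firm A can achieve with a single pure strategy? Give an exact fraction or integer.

low price: (7)·(1/9) + (1)·(2/9) + (0)·(2/3) = 1.
medium price: (10)·(1/9) + (6)·(2/9) + (0)·(2/3) = 22/9.
The best pure response is medium price with expected payoff 22/9.

22/9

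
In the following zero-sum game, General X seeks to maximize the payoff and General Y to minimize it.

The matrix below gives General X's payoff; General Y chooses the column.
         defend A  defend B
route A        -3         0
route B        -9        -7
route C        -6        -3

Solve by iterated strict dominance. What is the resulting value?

Column defend B is strictly dominated by defend A for General Y (-3<0, -9<-7, -6<-3); eliminate defend B.
Row route B is strictly dominated by row route A (-3>-9); eliminate route B.
Row route C is strictly dominated by row route A (-3>-6); eliminate route C.
Only (route A, defend A) remains, with payoff -3.

-3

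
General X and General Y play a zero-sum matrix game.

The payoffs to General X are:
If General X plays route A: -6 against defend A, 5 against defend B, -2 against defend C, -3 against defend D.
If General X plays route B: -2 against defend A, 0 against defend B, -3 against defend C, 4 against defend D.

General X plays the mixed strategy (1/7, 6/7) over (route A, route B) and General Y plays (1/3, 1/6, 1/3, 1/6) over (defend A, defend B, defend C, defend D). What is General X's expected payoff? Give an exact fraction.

Against (1/3, 1/6, 1/3, 1/6), each row's expected payoff is route A: -7/3; route B: -1.
Taking the (1/7, 6/7)-weighted average: (1/7)·(-7/3) + (6/7)·(-1) = -25/21.

-25/21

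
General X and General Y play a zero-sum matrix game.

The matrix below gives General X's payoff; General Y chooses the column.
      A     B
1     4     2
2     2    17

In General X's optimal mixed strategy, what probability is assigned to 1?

15/17

Row minima are 2 and 2, so General X's maximin is 2; column maxima are 4 and 17, so General Y's minimax is 4. These differ, so the equilibrium is in mixed strategies.
Let General X play 1 with probability p. General Y is indifferent when 4p + 2(1−p) = 2p + 17(1−p), giving p = 15/17.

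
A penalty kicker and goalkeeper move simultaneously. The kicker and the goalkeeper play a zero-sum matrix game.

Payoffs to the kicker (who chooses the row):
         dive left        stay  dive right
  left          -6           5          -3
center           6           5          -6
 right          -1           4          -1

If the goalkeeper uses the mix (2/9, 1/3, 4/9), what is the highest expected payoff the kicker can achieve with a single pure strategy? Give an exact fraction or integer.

left: (-6)·(2/9) + (5)·(1/3) + (-3)·(4/9) = -1.
center: (6)·(2/9) + (5)·(1/3) + (-6)·(4/9) = 1/3.
right: (-1)·(2/9) + (4)·(1/3) + (-1)·(4/9) = 2/3.
The best pure response is right with expected payoff 2/3.

2/3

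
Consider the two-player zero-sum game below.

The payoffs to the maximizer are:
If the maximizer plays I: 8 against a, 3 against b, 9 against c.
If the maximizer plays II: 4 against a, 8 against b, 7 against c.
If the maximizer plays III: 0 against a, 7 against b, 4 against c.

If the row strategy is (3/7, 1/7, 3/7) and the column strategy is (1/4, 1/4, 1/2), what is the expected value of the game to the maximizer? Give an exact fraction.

79/14

Against (1/4, 1/4, 1/2), each row's expected payoff is I: 29/4; II: 13/2; III: 15/4.
Taking the (3/7, 1/7, 3/7)-weighted average: (3/7)·(29/4) + (1/7)·(13/2) + (3/7)·(15/4) = 79/14.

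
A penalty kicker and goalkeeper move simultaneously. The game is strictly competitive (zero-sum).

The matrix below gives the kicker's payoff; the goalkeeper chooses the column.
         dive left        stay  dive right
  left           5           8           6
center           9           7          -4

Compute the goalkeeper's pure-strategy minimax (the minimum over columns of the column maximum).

6

The worst case (largest entry) in each column is dive left: 9, stay: 8, dive right: 6.
The best (smallest) of these is 6.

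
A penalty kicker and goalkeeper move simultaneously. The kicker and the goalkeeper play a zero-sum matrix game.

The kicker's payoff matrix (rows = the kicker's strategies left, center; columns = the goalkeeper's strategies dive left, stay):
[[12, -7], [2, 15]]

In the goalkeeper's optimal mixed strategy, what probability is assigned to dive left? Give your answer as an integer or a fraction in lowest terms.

Row minima are -7 and 2, so the kicker's maximin is 2; column maxima are 12 and 15, so the goalkeeper's minimax is 12. These differ, so the equilibrium is in mixed strategies.
Let the goalkeeper play dive left with probability q. The kicker is indifferent when 12q − 7(1−q) = 2q + 15(1−q), giving q = 11/16.

11/16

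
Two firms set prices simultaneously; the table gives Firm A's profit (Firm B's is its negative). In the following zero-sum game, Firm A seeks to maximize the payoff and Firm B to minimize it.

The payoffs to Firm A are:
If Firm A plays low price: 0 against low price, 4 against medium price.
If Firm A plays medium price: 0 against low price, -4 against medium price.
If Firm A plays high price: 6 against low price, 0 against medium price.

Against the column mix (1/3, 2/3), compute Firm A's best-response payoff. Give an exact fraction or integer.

8/3

low price: (0)·(1/3) + (4)·(2/3) = 8/3.
medium price: (0)·(1/3) + (-4)·(2/3) = -8/3.
high price: (6)·(1/3) + (0)·(2/3) = 2.
The best pure response is low price with expected payoff 8/3.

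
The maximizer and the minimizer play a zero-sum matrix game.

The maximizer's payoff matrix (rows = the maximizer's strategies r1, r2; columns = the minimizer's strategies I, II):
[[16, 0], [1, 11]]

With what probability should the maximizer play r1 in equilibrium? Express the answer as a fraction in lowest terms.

Row minima are 0 and 1, so the maximizer's maximin is 1; column maxima are 16 and 11, so the minimizer's minimax is 11. These differ, so the equilibrium is in mixed strategies.
Let the maximizer play r1 with probability p. The minimizer is indifferent when 16p + (1−p) = 11(1−p), giving p = 5/13.

5/13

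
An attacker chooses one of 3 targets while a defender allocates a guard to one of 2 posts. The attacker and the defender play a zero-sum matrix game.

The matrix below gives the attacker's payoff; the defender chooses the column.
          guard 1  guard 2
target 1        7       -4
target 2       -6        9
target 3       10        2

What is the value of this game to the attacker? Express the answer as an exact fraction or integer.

Row target 1 is strictly dominated by row target 3, so the attacker never plays it.
The remaining 2×2 game on (target 2, target 3) × (guard 1, guard 2) has no saddle point. Let the attacker play target 2 with probability p; indifference gives −6p + 10(1−p) = 9p + 2(1−p), so p = 8/23.
Similarly the defender's optimal q on guard 1 is 7/23, and the value is -6·(7/23) + (9)·(16/23) = 102/23.

102/23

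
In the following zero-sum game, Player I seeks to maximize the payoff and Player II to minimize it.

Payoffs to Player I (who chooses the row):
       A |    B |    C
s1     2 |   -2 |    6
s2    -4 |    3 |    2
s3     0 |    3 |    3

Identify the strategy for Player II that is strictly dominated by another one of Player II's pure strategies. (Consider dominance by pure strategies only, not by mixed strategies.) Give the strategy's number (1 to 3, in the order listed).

Player II prefers columns that give Player I less. Compare C with A: 2 < 6, -4 < 2, 0 < 3.
So A strictly dominates C for Player II; C is strictly dominated.

3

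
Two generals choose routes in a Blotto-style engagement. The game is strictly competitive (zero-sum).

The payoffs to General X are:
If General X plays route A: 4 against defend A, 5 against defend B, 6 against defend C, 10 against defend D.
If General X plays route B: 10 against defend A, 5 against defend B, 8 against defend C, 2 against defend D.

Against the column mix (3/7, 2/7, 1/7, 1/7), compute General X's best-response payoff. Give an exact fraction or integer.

route A: (4)·(3/7) + (5)·(2/7) + (6)·(1/7) + (10)·(1/7) = 38/7.
route B: (10)·(3/7) + (5)·(2/7) + (8)·(1/7) + (2)·(1/7) = 50/7.
The best pure response is route B with expected payoff 50/7.

50/7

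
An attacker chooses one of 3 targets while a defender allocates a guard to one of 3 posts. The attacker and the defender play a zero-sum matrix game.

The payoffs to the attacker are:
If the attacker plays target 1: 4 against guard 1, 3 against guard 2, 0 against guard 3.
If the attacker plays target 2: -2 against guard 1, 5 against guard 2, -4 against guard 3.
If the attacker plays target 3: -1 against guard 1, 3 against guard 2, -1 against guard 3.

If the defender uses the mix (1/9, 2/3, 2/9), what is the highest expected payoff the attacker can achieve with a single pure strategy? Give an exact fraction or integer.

22/9

target 1: (4)·(1/9) + (3)·(2/3) + (0)·(2/9) = 22/9.
target 2: (-2)·(1/9) + (5)·(2/3) + (-4)·(2/9) = 20/9.
target 3: (-1)·(1/9) + (3)·(2/3) + (-1)·(2/9) = 5/3.
The best pure response is target 1 with expected payoff 22/9.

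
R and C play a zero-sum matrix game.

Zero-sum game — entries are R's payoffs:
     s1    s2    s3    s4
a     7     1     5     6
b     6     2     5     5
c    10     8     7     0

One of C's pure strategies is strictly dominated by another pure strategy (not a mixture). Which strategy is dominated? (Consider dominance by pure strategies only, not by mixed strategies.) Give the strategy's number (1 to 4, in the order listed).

1

C prefers columns that give R less. Compare s1 with s2: 1 < 7, 2 < 6, 8 < 10.
So s2 strictly dominates s1 for C; s1 is strictly dominated.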